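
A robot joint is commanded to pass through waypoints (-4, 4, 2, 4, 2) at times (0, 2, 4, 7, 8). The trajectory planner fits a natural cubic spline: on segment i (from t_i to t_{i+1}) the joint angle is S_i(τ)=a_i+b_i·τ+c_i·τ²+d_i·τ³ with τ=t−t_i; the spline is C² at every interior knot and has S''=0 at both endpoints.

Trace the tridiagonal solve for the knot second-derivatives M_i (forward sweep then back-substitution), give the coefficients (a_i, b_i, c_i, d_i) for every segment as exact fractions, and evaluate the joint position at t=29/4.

  seg 0: a=-4 b=4409/804 c=0 d=-1193/3216
  seg 1: a=4 b=415/402 c=-1193/536 d=1945/3216
  seg 2: a=2 b=-493/804 c=94/67 d=-785/2412
  seg 3: a=4 b=-395/402 c=-409/268 d=409/804
S(29/4) = 62895/17152

Δ: Δ0=4, Δ1=-1, Δ2=2/3, Δ3=-2
row 1: diag=8, rhs=-30; c'=1/4, d'=-15/4
row 2: denom=10−2·1/4=19/2; d'=(10−2·-15/4)/(19/2)=35/19
row 3: denom=8−3·6/19=134/19; d'=(-16−3·35/19)/(134/19)=-409/134
back: M3=-409/134
back: M2=35/19−6/19·-409/134=188/67
back: M1=-15/4−1/4·188/67=-1193/268
M: M0=0, M1=-1193/268, M2=188/67, M3=-409/134, M4=0
seg 0: a=-4, c=M0/2=0, d=(M1−M0)/(6·2)=-1193/3216, b=Δ0−h0·(2M0+M1)/6=4409/804
seg 1: a=4, c=M1/2=-1193/536, d=(M2−M1)/(6·2)=1945/3216, b=Δ1−h1·(2M1+M2)/6=415/402
seg 2: a=2, c=M2/2=94/67, d=(M3−M2)/(6·3)=-785/2412, b=Δ2−h2·(2M2+M3)/6=-493/804
seg 3: a=4, c=M3/2=-409/268, d=(M4−M3)/(6·1)=409/804, b=Δ3−h3·(2M3+M4)/6=-395/402
t_q=29/4 → seg 3, τ=1/4; S=4+-395/402·τ+-409/268·τ²+409/804·τ³=62895/17152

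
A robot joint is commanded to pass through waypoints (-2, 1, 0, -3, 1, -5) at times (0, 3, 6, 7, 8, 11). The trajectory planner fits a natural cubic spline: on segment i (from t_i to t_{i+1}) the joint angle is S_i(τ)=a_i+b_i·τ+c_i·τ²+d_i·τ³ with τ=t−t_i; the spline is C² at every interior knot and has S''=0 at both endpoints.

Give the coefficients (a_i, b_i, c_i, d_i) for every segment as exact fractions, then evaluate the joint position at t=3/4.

  seg 0: a=-2 b=251/289 c=0 d=38/2601
  seg 1: a=1 b=365/289 c=38/289 d=-1726/7803
  seg 2: a=0 b=-1133/289 c=-1612/867 d=2410/867
  seg 3: a=-3 b=607/867 c=5618/867 d=-919/289
  seg 4: a=1 b=3572/867 c=-2653/867 d=2653/7803
S(3/4) = -12415/9248

Δ: Δ0=1, Δ1=-1/3, Δ2=-3, Δ3=4, Δ4=-2
row 1: diag=12, rhs=-8; c'=1/4, d'=-2/3
row 2: denom=8−3·1/4=29/4; d'=(-16−3·-2/3)/(29/4)=-56/29
row 3: denom=4−1·4/29=112/29; d'=(42−1·-56/29)/(112/29)=91/8
row 4: denom=8−1·29/112=867/112; d'=(-36−1·91/8)/(867/112)=-5306/867
back: M4=-5306/867
back: M3=91/8−29/112·-5306/867=11236/867
back: M2=-56/29−4/29·11236/867=-3224/867
back: M1=-2/3−1/4·-3224/867=76/289
M: M0=0, M1=76/289, M2=-3224/867, M3=11236/867, M4=-5306/867, M5=0
seg 0: a=-2, c=M0/2=0, d=(M1−M0)/(6·3)=38/2601, b=Δ0−h0·(2M0+M1)/6=251/289
seg 1: a=1, c=M1/2=38/289, d=(M2−M1)/(6·3)=-1726/7803, b=Δ1−h1·(2M1+M2)/6=365/289
seg 2: a=0, c=M2/2=-1612/867, d=(M3−M2)/(6·1)=2410/867, b=Δ2−h2·(2M2+M3)/6=-1133/289
seg 3: a=-3, c=M3/2=5618/867, d=(M4−M3)/(6·1)=-919/289, b=Δ3−h3·(2M3+M4)/6=607/867
seg 4: a=1, c=M4/2=-2653/867, d=(M5−M4)/(6·3)=2653/7803, b=Δ4−h4·(2M4+M5)/6=3572/867
t_q=3/4 → seg 0, τ=3/4; S=-2+251/289·τ+0·τ²+38/2601·τ³=-12415/9248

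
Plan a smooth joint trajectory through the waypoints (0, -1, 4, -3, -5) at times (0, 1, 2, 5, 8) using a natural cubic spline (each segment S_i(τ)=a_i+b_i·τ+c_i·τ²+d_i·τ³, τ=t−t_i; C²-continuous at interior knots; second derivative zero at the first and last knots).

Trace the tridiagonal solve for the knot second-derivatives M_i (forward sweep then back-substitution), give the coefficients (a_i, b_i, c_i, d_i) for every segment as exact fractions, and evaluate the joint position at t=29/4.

Δ: Δ0=-1, Δ1=5, Δ2=-7/3, Δ3=-2/3
row 1: diag=4, rhs=36; c'=1/4, d'=9
row 2: denom=8−1·1/4=31/4; d'=(-44−1·9)/(31/4)=-212/31
row 3: denom=12−3·12/31=336/31; d'=(10−3·-212/31)/(336/31)=473/168
back: M3=473/168
back: M2=-212/31−12/31·473/168=-111/14
back: M1=9−1/4·-111/14=615/56
M: M0=0, M1=615/56, M2=-111/14, M3=473/168, M4=0
seg 0: a=0, c=M0/2=0, d=(M1−M0)/(6·1)=205/112, b=Δ0−h0·(2M0+M1)/6=-317/112
seg 1: a=-1, c=M1/2=615/112, d=(M2−M1)/(6·1)=-353/112, b=Δ1−h1·(2M1+M2)/6=149/56
seg 2: a=4, c=M2/2=-111/28, d=(M3−M2)/(6·3)=1805/3024, b=Δ2−h2·(2M2+M3)/6=67/16
seg 3: a=-3, c=M3/2=473/336, d=(M4−M3)/(6·3)=-473/3024, b=Δ3−h3·(2M3+M4)/6=-195/56
t_q=29/4 → seg 3, τ=9/4; S=-3+-195/56·τ+473/336·τ²+-473/3024·τ³=-39351/7168

  seg 0: a=0 b=-317/112 c=0 d=205/112
  seg 1: a=-1 b=149/56 c=615/112 d=-353/112
  seg 2: a=4 b=67/16 c=-111/28 d=1805/3024
  seg 3: a=-3 b=-195/56 c=473/336 d=-473/3024
S(29/4) = -39351/7168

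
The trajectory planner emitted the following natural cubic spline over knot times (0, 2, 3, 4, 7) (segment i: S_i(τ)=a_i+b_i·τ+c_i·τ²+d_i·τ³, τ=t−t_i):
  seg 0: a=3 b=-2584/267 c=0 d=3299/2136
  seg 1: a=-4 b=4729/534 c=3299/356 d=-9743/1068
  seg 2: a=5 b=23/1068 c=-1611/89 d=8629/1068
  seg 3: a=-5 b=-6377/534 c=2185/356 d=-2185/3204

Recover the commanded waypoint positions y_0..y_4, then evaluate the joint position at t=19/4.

y_0 = S_0(0) = a_0 = 3
y_1 = S_1(0) = a_1 = -4
y_2 = S_2(0) = a_2 = 5
y_3 = S_3(0) = a_3 = -5
y_4 = S_3(3) = -4
t_q=19/4 is in segment 3 (τ=3/4); S_3(τ)=-245879/22784

y_0=3 y_1=-4 y_2=5 y_3=-5 y_4=-4
S(19/4) = -245879/22784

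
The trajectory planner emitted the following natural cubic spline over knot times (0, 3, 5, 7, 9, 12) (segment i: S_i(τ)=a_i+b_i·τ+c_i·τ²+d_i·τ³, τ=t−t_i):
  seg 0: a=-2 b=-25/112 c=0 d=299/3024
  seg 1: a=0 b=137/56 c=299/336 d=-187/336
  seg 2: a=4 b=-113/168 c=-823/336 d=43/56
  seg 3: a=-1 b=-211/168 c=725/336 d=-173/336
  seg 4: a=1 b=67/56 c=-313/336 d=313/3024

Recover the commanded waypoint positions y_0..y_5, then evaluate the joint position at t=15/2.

y_0 = S_0(0) = a_0 = -2
y_1 = S_1(0) = a_1 = 0
y_2 = S_2(0) = a_2 = 4
y_3 = S_3(0) = a_3 = -1
y_4 = S_4(0) = a_4 = 1
y_5 = S_4(3) = -1
t_q=15/2 is in segment 3 (τ=1/2); S_3(τ)=-1033/896

y_0=-2 y_1=0 y_2=4 y_3=-1 y_4=1 y_5=-1
S(15/2) = -1033/896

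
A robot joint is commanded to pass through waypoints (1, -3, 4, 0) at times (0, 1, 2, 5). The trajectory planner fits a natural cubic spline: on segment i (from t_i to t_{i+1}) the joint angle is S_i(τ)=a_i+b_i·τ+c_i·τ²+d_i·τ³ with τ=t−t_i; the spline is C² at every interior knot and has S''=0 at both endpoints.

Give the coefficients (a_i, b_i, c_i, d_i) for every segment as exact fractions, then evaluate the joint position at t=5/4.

  seg 0: a=1 b=-661/93 c=0 d=289/93
  seg 1: a=-3 b=206/93 c=289/31 d=-422/93
  seg 2: a=4 b=674/93 c=-133/31 d=133/279
S(5/4) = -1919/992

Δ: Δ0=-4, Δ1=7, Δ2=-4/3
row 1: diag=4, rhs=66; c'=1/4, d'=33/2
row 2: denom=8−1·1/4=31/4; d'=(-50−1·33/2)/(31/4)=-266/31
back: M2=-266/31
back: M1=33/2−1/4·-266/31=578/31
M: M0=0, M1=578/31, M2=-266/31, M3=0
seg 0: a=1, c=M0/2=0, d=(M1−M0)/(6·1)=289/93, b=Δ0−h0·(2M0+M1)/6=-661/93
seg 1: a=-3, c=M1/2=289/31, d=(M2−M1)/(6·1)=-422/93, b=Δ1−h1·(2M1+M2)/6=206/93
seg 2: a=4, c=M2/2=-133/31, d=(M3−M2)/(6·3)=133/279, b=Δ2−h2·(2M2+M3)/6=674/93
t_q=5/4 → seg 1, τ=1/4; S=-3+206/93·τ+289/31·τ²+-422/93·τ³=-1919/992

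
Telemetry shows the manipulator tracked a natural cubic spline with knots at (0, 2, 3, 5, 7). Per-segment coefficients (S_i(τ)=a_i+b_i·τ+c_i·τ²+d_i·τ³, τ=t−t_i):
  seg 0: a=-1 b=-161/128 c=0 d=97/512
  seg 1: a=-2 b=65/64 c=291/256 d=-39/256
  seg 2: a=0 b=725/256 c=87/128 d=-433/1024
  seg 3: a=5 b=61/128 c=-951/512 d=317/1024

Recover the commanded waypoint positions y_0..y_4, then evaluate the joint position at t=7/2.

y_0 = S_0(0) = a_0 = -1
y_1 = S_1(0) = a_1 = -2
y_2 = S_2(0) = a_2 = 0
y_3 = S_3(0) = a_3 = 5
y_4 = S_3(2) = 1
t_q=7/2 is in segment 2 (τ=1/2); S_2(τ)=12559/8192

y_0=-1 y_1=-2 y_2=0 y_3=5 y_4=1
S(7/2) = 12559/8192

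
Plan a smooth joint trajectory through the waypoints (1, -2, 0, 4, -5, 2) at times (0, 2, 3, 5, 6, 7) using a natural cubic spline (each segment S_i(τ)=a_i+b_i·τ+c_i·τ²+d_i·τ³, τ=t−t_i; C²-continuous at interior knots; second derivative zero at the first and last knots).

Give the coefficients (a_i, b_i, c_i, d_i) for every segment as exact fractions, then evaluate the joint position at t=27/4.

Δ: Δ0=-3/2, Δ1=2, Δ2=2, Δ3=-9, Δ4=7
row 1: diag=6, rhs=21; c'=1/6, d'=7/2
row 2: denom=6−1·1/6=35/6; d'=(0−1·7/2)/(35/6)=-3/5
row 3: denom=6−2·12/35=186/35; d'=(-66−2·-3/5)/(186/35)=-378/31
row 4: denom=4−1·35/186=709/186; d'=(96−1·-378/31)/(709/186)=20124/709
back: M4=20124/709
back: M3=-378/31−35/186·20124/709=-12432/709
back: M2=-3/5−12/35·-12432/709=3837/709
back: M1=7/2−1/6·3837/709=1842/709
M: M0=0, M1=1842/709, M2=3837/709, M3=-12432/709, M4=20124/709, M5=0
seg 0: a=1, c=M0/2=0, d=(M1−M0)/(6·2)=307/1418, b=Δ0−h0·(2M0+M1)/6=-3355/1418
seg 1: a=-2, c=M1/2=921/709, d=(M2−M1)/(6·1)=665/1418, b=Δ1−h1·(2M1+M2)/6=329/1418
seg 2: a=0, c=M2/2=3837/1418, d=(M3−M2)/(6·2)=-5423/2836, b=Δ2−h2·(2M2+M3)/6=3004/709
seg 3: a=4, c=M3/2=-6216/709, d=(M4−M3)/(6·1)=5426/709, b=Δ3−h3·(2M3+M4)/6=-5591/709
seg 4: a=-5, c=M4/2=10062/709, d=(M5−M4)/(6·1)=-3354/709, b=Δ4−h4·(2M4+M5)/6=-1745/709
t_q=27/4 → seg 4, τ=3/4; S=-5+-1745/709·τ+10062/709·τ²+-3354/709·τ³=-19483/22688

  seg 0: a=1 b=-3355/1418 c=0 d=307/1418
  seg 1: a=-2 b=329/1418 c=921/709 d=665/1418
  seg 2: a=0 b=3004/709 c=3837/1418 d=-5423/2836
  seg 3: a=4 b=-5591/709 c=-6216/709 d=5426/709
  seg 4: a=-5 b=-1745/709 c=10062/709 d=-3354/709
S(27/4) = -19483/22688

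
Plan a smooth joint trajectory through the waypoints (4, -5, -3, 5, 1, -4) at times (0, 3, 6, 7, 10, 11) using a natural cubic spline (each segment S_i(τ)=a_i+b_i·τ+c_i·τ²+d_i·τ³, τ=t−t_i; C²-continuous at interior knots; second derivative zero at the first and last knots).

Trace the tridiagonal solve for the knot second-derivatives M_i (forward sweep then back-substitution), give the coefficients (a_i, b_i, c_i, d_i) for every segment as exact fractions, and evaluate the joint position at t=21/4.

  seg 0: a=4 b=-1624/521 c=0 d=61/4689
  seg 1: a=-5 b=-1441/521 c=61/521 d=4816/14067
  seg 2: a=-3 b=3741/521 c=4999/1563 d=-3718/1563
  seg 3: a=5 b=10067/1563 c=-6155/1563 d=6314/14067
  seg 4: a=1 b=-7921/1563 c=53/521 d=-53/1563
S(21/4) = -56107/8336

Δ: Δ0=-3, Δ1=2/3, Δ2=8, Δ3=-4/3, Δ4=-5
row 1: diag=12, rhs=22; c'=1/4, d'=11/6
row 2: denom=8−3·1/4=29/4; d'=(44−3·11/6)/(29/4)=154/29
row 3: denom=8−1·4/29=228/29; d'=(-56−1·154/29)/(228/29)=-889/114
row 4: denom=8−3·29/76=521/76; d'=(-22−3·-889/114)/(521/76)=106/521
back: M4=106/521
back: M3=-889/114−29/76·106/521=-12310/1563
back: M2=154/29−4/29·-12310/1563=9998/1563
back: M1=11/6−1/4·9998/1563=122/521
M: M0=0, M1=122/521, M2=9998/1563, M3=-12310/1563, M4=106/521, M5=0
seg 0: a=4, c=M0/2=0, d=(M1−M0)/(6·3)=61/4689, b=Δ0−h0·(2M0+M1)/6=-1624/521
seg 1: a=-5, c=M1/2=61/521, d=(M2−M1)/(6·3)=4816/14067, b=Δ1−h1·(2M1+M2)/6=-1441/521
seg 2: a=-3, c=M2/2=4999/1563, d=(M3−M2)/(6·1)=-3718/1563, b=Δ2−h2·(2M2+M3)/6=3741/521
seg 3: a=5, c=M3/2=-6155/1563, d=(M4−M3)/(6·3)=6314/14067, b=Δ3−h3·(2M3+M4)/6=10067/1563
seg 4: a=1, c=M4/2=53/521, d=(M5−M4)/(6·1)=-53/1563, b=Δ4−h4·(2M4+M5)/6=-7921/1563
t_q=21/4 → seg 1, τ=9/4; S=-5+-1441/521·τ+61/521·τ²+4816/14067·τ³=-56107/8336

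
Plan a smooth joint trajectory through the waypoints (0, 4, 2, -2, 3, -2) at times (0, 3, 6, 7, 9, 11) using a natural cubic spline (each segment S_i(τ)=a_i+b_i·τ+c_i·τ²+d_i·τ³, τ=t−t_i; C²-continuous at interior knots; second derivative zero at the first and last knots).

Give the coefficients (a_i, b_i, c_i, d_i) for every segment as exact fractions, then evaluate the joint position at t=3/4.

  seg 0: a=0 b=2581/1866 c=0 d=-31/5598
  seg 1: a=4 b=1151/933 c=-31/622 d=-121/622
  seg 2: a=2 b=-8057/1866 c=-560/311 d=3953/1866
  seg 3: a=-2 b=-1459/933 c=2833/622 d=-9415/7464
  seg 4: a=3 b=2833/1866 c=-3749/1244 d=3749/7464
S(3/4) = 41203/39808

Δ: Δ0=4/3, Δ1=-2/3, Δ2=-4, Δ3=5/2, Δ4=-5/2
row 1: diag=12, rhs=-12; c'=1/4, d'=-1
row 2: denom=8−3·1/4=29/4; d'=(-20−3·-1)/(29/4)=-68/29
row 3: denom=6−1·4/29=170/29; d'=(39−1·-68/29)/(170/29)=1199/170
row 4: denom=8−2·29/85=622/85; d'=(-30−2·1199/170)/(622/85)=-3749/622
back: M4=-3749/622
back: M3=1199/170−29/85·-3749/622=2833/311
back: M2=-68/29−4/29·2833/311=-1120/311
back: M1=-1−1/4·-1120/311=-31/311
M: M0=0, M1=-31/311, M2=-1120/311, M3=2833/311, M4=-3749/622, M5=0
seg 0: a=0, c=M0/2=0, d=(M1−M0)/(6·3)=-31/5598, b=Δ0−h0·(2M0+M1)/6=2581/1866
seg 1: a=4, c=M1/2=-31/622, d=(M2−M1)/(6·3)=-121/622, b=Δ1−h1·(2M1+M2)/6=1151/933
seg 2: a=2, c=M2/2=-560/311, d=(M3−M2)/(6·1)=3953/1866, b=Δ2−h2·(2M2+M3)/6=-8057/1866
seg 3: a=-2, c=M3/2=2833/622, d=(M4−M3)/(6·2)=-9415/7464, b=Δ3−h3·(2M3+M4)/6=-1459/933
seg 4: a=3, c=M4/2=-3749/1244, d=(M5−M4)/(6·2)=3749/7464, b=Δ4−h4·(2M4+M5)/6=2833/1866
t_q=3/4 → seg 0, τ=3/4; S=0+2581/1866·τ+0·τ²+-31/5598·τ³=41203/39808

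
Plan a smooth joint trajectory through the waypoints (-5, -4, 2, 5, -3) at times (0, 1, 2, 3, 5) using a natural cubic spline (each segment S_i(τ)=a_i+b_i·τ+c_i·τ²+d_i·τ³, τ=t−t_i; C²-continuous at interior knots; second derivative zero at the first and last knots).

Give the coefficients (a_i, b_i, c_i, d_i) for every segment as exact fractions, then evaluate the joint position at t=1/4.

  seg 0: a=-5 b=-20/43 c=0 d=63/43
  seg 1: a=-4 b=169/43 c=189/43 d=-100/43
  seg 2: a=2 b=247/43 c=-111/43 d=-7/43
  seg 3: a=5 b=4/43 c=-132/43 d=22/43
S(1/4) = -14017/2752

Δ: Δ0=1, Δ1=6, Δ2=3, Δ3=-4
row 1: diag=4, rhs=30; c'=1/4, d'=15/2
row 2: denom=4−1·1/4=15/4; d'=(-18−1·15/2)/(15/4)=-34/5
row 3: denom=6−1·4/15=86/15; d'=(-42−1·-34/5)/(86/15)=-264/43
back: M3=-264/43
back: M2=-34/5−4/15·-264/43=-222/43
back: M1=15/2−1/4·-222/43=378/43
M: M0=0, M1=378/43, M2=-222/43, M3=-264/43, M4=0
seg 0: a=-5, c=M0/2=0, d=(M1−M0)/(6·1)=63/43, b=Δ0−h0·(2M0+M1)/6=-20/43
seg 1: a=-4, c=M1/2=189/43, d=(M2−M1)/(6·1)=-100/43, b=Δ1−h1·(2M1+M2)/6=169/43
seg 2: a=2, c=M2/2=-111/43, d=(M3−M2)/(6·1)=-7/43, b=Δ2−h2·(2M2+M3)/6=247/43
seg 3: a=5, c=M3/2=-132/43, d=(M4−M3)/(6·2)=22/43, b=Δ3−h3·(2M3+M4)/6=4/43
t_q=1/4 → seg 0, τ=1/4; S=-5+-20/43·τ+0·τ²+63/43·τ³=-14017/2752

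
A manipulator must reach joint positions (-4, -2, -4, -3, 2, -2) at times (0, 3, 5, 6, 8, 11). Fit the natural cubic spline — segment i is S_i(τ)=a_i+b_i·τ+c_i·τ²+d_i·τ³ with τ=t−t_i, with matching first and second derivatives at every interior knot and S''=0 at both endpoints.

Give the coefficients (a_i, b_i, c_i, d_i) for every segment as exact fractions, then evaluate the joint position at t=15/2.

  seg 0: a=-4 b=2095/1518 c=0 d=-361/4554
  seg 1: a=-2 b=-577/759 c=-361/506 d=901/3036
  seg 2: a=-4 b=-40/759 c=270/253 d=-1/69
  seg 3: a=-3 b=1547/759 c=259/253 d=-2407/6072
  seg 4: a=2 b=2089/1518 c=-1371/1012 d=457/3036
S(15/2) = 16561/16192

Δ: Δ0=2/3, Δ1=-1, Δ2=1, Δ3=5/2, Δ4=-4/3
row 1: diag=10, rhs=-10; c'=1/5, d'=-1
row 2: denom=6−2·1/5=28/5; d'=(12−2·-1)/(28/5)=5/2
row 3: denom=6−1·5/28=163/28; d'=(9−1·5/2)/(163/28)=182/163
row 4: denom=10−2·56/163=1518/163; d'=(-23−2·182/163)/(1518/163)=-1371/506
back: M4=-1371/506
back: M3=182/163−56/163·-1371/506=518/253
back: M2=5/2−5/28·518/253=540/253
back: M1=-1−1/5·540/253=-361/253
M: M0=0, M1=-361/253, M2=540/253, M3=518/253, M4=-1371/506, M5=0
seg 0: a=-4, c=M0/2=0, d=(M1−M0)/(6·3)=-361/4554, b=Δ0−h0·(2M0+M1)/6=2095/1518
seg 1: a=-2, c=M1/2=-361/506, d=(M2−M1)/(6·2)=901/3036, b=Δ1−h1·(2M1+M2)/6=-577/759
seg 2: a=-4, c=M2/2=270/253, d=(M3−M2)/(6·1)=-1/69, b=Δ2−h2·(2M2+M3)/6=-40/759
seg 3: a=-3, c=M3/2=259/253, d=(M4−M3)/(6·2)=-2407/6072, b=Δ3−h3·(2M3+M4)/6=1547/759
seg 4: a=2, c=M4/2=-1371/1012, d=(M5−M4)/(6·3)=457/3036, b=Δ4−h4·(2M4+M5)/6=2089/1518
t_q=15/2 → seg 3, τ=3/2; S=-3+1547/759·τ+259/253·τ²+-2407/6072·τ³=16561/16192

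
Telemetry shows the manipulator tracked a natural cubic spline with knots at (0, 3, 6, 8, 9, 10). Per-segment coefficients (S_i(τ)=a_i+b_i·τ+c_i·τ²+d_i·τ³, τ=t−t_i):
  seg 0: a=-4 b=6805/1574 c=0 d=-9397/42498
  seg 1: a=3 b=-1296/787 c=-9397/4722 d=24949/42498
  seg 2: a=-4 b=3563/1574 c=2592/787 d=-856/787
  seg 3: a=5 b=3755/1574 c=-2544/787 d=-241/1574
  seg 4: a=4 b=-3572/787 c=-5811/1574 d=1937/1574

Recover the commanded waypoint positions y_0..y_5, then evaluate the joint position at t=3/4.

y_0 = S_0(0) = a_0 = -4
y_1 = S_1(0) = a_1 = 3
y_2 = S_2(0) = a_2 = -4
y_3 = S_3(0) = a_3 = 5
y_4 = S_4(0) = a_4 = 4
y_5 = S_4(1) = -3
t_q=3/4 is in segment 0 (τ=3/4); S_0(τ)=-85701/100736

y_0=-4 y_1=3 y_2=-4 y_3=5 y_4=4 y_5=-3
S(3/4) = -85701/100736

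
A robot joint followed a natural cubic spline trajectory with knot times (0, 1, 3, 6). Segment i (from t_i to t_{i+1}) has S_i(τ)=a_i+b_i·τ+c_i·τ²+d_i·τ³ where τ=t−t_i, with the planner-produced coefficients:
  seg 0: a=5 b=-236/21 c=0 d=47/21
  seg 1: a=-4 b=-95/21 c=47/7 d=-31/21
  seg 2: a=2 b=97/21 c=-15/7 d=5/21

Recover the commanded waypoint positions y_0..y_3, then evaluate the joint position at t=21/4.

y_0=5 y_1=-4 y_2=2 y_3=3
S(21/4) = 1907/448

y_0 = S_0(0) = a_0 = 5
y_1 = S_1(0) = a_1 = -4
y_2 = S_2(0) = a_2 = 2
y_3 = S_2(3) = 3
t_q=21/4 is in segment 2 (τ=9/4); S_2(τ)=1907/448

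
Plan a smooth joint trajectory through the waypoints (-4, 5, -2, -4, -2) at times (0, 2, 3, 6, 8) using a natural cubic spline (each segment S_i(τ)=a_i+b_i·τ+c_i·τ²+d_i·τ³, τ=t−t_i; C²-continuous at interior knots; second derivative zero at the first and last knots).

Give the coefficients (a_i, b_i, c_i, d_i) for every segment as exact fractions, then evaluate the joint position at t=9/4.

Δ: Δ0=9/2, Δ1=-7, Δ2=-2/3, Δ3=1
row 1: diag=6, rhs=-69; c'=1/6, d'=-23/2
row 2: denom=8−1·1/6=47/6; d'=(38−1·-23/2)/(47/6)=297/47
row 3: denom=10−3·18/47=416/47; d'=(10−3·297/47)/(416/47)=-421/416
back: M3=-421/416
back: M2=297/47−18/47·-421/416=1395/208
back: M1=-23/2−1/6·1395/208=-5249/416
M: M0=0, M1=-5249/416, M2=1395/208, M3=-421/416, M4=0
seg 0: a=-4, c=M0/2=0, d=(M1−M0)/(6·2)=-5249/4992, b=Δ0−h0·(2M0+M1)/6=10865/1248
seg 1: a=5, c=M1/2=-5249/832, d=(M2−M1)/(6·1)=8039/2496, b=Δ1−h1·(2M1+M2)/6=-2441/624
seg 2: a=-2, c=M2/2=1395/416, d=(M3−M2)/(6·3)=-247/576, b=Δ2−h2·(2M2+M3)/6=-17141/2496
seg 3: a=-4, c=M3/2=-421/832, d=(M4−M3)/(6·2)=421/4992, b=Δ3−h3·(2M3+M4)/6=1045/624
t_q=9/4 → seg 1, τ=1/4; S=5+-2441/624·τ+-5249/832·τ²+8039/2496·τ³=195849/53248

  seg 0: a=-4 b=10865/1248 c=0 d=-5249/4992
  seg 1: a=5 b=-2441/624 c=-5249/832 d=8039/2496
  seg 2: a=-2 b=-17141/2496 c=1395/416 d=-247/576
  seg 3: a=-4 b=1045/624 c=-421/832 d=421/4992
S(9/4) = 195849/53248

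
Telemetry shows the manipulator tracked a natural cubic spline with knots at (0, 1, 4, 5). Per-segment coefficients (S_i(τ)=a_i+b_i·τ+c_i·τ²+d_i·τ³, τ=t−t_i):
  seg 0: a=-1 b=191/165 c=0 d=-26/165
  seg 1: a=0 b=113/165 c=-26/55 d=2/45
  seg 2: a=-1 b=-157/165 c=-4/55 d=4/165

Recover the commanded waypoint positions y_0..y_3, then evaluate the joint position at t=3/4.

y_0=-1 y_1=0 y_2=-1 y_3=-2
S(3/4) = -349/1760

y_0 = S_0(0) = a_0 = -1
y_1 = S_1(0) = a_1 = 0
y_2 = S_2(0) = a_2 = -1
y_3 = S_2(1) = -2
t_q=3/4 is in segment 0 (τ=3/4); S_0(τ)=-349/1760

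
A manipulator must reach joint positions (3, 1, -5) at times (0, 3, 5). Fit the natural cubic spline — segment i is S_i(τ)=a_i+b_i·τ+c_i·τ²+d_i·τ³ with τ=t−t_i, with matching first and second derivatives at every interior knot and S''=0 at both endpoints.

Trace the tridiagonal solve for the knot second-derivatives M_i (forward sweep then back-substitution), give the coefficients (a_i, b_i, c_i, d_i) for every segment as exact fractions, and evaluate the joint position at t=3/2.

  seg 0: a=3 b=1/30 c=0 d=-7/90
  seg 1: a=1 b=-31/15 c=-7/10 d=7/60
S(3/2) = 223/80

Δ: Δ0=-2/3, Δ1=-3
row 1: diag=10, rhs=-14; c'=1/5, d'=-7/5
back: M1=-7/5
M: M0=0, M1=-7/5, M2=0
seg 0: a=3, c=M0/2=0, d=(M1−M0)/(6·3)=-7/90, b=Δ0−h0·(2M0+M1)/6=1/30
seg 1: a=1, c=M1/2=-7/10, d=(M2−M1)/(6·2)=7/60, b=Δ1−h1·(2M1+M2)/6=-31/15
t_q=3/2 → seg 0, τ=3/2; S=3+1/30·τ+0·τ²+-7/90·τ³=223/80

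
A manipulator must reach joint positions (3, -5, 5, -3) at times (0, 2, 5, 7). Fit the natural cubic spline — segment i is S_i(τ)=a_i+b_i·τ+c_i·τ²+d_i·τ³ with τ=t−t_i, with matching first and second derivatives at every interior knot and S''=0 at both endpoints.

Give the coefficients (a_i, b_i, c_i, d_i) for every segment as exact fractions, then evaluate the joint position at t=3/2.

  seg 0: a=3 b=-128/21 c=0 d=11/21
  seg 1: a=-5 b=4/21 c=22/7 d=-44/63
  seg 2: a=5 b=4/21 c=-22/7 d=11/21
S(3/2) = -35/8

Δ: Δ0=-4, Δ1=10/3, Δ2=-4
row 1: diag=10, rhs=44; c'=3/10, d'=22/5
row 2: denom=10−3·3/10=91/10; d'=(-44−3·22/5)/(91/10)=-44/7
back: M2=-44/7
back: M1=22/5−3/10·-44/7=44/7
M: M0=0, M1=44/7, M2=-44/7, M3=0
seg 0: a=3, c=M0/2=0, d=(M1−M0)/(6·2)=11/21, b=Δ0−h0·(2M0+M1)/6=-128/21
seg 1: a=-5, c=M1/2=22/7, d=(M2−M1)/(6·3)=-44/63, b=Δ1−h1·(2M1+M2)/6=4/21
seg 2: a=5, c=M2/2=-22/7, d=(M3−M2)/(6·2)=11/21, b=Δ2−h2·(2M2+M3)/6=4/21
t_q=3/2 → seg 0, τ=3/2; S=3+-128/21·τ+0·τ²+11/21·τ³=-35/8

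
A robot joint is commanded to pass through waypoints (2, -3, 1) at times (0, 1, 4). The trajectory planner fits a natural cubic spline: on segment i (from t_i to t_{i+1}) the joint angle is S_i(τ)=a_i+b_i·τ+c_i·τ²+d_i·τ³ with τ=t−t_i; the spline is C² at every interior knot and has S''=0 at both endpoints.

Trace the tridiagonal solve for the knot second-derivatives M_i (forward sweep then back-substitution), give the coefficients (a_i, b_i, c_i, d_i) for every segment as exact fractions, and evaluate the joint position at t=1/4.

  seg 0: a=2 b=-139/24 c=0 d=19/24
  seg 1: a=-3 b=-41/12 c=19/8 d=-19/72
S(1/4) = 289/512

Δ: Δ0=-5, Δ1=4/3
row 1: diag=8, rhs=38; c'=3/8, d'=19/4
back: M1=19/4
M: M0=0, M1=19/4, M2=0
seg 0: a=2, c=M0/2=0, d=(M1−M0)/(6·1)=19/24, b=Δ0−h0·(2M0+M1)/6=-139/24
seg 1: a=-3, c=M1/2=19/8, d=(M2−M1)/(6·3)=-19/72, b=Δ1−h1·(2M1+M2)/6=-41/12
t_q=1/4 → seg 0, τ=1/4; S=2+-139/24·τ+0·τ²+19/24·τ³=289/512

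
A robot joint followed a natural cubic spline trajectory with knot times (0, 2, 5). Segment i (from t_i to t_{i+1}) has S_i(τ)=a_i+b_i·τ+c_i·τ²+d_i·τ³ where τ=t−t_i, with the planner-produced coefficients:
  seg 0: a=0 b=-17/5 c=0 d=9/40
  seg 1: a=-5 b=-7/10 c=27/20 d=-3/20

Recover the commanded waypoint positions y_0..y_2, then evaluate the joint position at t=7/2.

y_0 = S_0(0) = a_0 = 0
y_1 = S_1(0) = a_1 = -5
y_2 = S_1(3) = 1
t_q=7/2 is in segment 1 (τ=3/2); S_1(τ)=-563/160

y_0=0 y_1=-5 y_2=1
S(7/2) = -563/160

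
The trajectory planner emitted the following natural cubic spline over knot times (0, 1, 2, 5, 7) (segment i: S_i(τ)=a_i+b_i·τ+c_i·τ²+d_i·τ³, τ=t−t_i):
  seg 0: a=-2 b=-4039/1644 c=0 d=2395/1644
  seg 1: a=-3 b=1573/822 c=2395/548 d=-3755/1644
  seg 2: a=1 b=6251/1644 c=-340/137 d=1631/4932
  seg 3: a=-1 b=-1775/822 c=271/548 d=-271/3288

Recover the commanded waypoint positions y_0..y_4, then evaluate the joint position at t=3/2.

y_0 = S_0(0) = a_0 = -2
y_1 = S_1(0) = a_1 = -3
y_2 = S_2(0) = a_2 = 1
y_3 = S_3(0) = a_3 = -1
y_4 = S_3(2) = -4
t_q=3/2 is in segment 1 (τ=1/2); S_1(τ)=-5419/4384

y_0=-2 y_1=-3 y_2=1 y_3=-1 y_4=-4
S(3/2) = -5419/4384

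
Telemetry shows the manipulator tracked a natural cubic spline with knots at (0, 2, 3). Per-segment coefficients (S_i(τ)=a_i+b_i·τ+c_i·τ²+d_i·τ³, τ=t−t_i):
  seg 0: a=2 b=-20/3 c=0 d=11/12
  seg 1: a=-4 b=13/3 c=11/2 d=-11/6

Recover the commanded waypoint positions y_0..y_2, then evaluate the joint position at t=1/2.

y_0 = S_0(0) = a_0 = 2
y_1 = S_1(0) = a_1 = -4
y_2 = S_1(1) = 4
t_q=1/2 is in segment 0 (τ=1/2); S_0(τ)=-39/32

y_0=2 y_1=-4 y_2=4
S(1/2) = -39/32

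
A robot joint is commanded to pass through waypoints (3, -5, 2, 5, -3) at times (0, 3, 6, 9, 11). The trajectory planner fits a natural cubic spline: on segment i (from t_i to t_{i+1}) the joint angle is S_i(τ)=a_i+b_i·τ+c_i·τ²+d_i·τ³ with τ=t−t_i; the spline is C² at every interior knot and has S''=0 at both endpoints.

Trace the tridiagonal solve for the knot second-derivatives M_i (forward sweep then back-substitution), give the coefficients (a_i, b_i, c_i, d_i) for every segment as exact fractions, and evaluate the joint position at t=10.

Δ: Δ0=-8/3, Δ1=7/3, Δ2=1, Δ3=-4
row 1: diag=12, rhs=30; c'=1/4, d'=5/2
row 2: denom=12−3·1/4=45/4; d'=(-8−3·5/2)/(45/4)=-62/45
row 3: denom=10−3·4/15=46/5; d'=(-30−3·-62/45)/(46/5)=-194/69
back: M3=-194/69
back: M2=-62/45−4/15·-194/69=-130/207
back: M1=5/2−1/4·-130/207=550/207
M: M0=0, M1=550/207, M2=-130/207, M3=-194/69, M4=0
seg 0: a=3, c=M0/2=0, d=(M1−M0)/(6·3)=275/1863, b=Δ0−h0·(2M0+M1)/6=-827/207
seg 1: a=-5, c=M1/2=275/207, d=(M2−M1)/(6·3)=-340/1863, b=Δ1−h1·(2M1+M2)/6=-2/207
seg 2: a=2, c=M2/2=-65/207, d=(M3−M2)/(6·3)=-226/1863, b=Δ2−h2·(2M2+M3)/6=628/207
seg 3: a=5, c=M3/2=-97/69, d=(M4−M3)/(6·2)=97/414, b=Δ3−h3·(2M3+M4)/6=-440/207
t_q=10 → seg 3, τ=1; S=5+-440/207·τ+-97/69·τ²+97/414·τ³=235/138

  seg 0: a=3 b=-827/207 c=0 d=275/1863
  seg 1: a=-5 b=-2/207 c=275/207 d=-340/1863
  seg 2: a=2 b=628/207 c=-65/207 d=-226/1863
  seg 3: a=5 b=-440/207 c=-97/69 d=97/414
S(10) = 235/138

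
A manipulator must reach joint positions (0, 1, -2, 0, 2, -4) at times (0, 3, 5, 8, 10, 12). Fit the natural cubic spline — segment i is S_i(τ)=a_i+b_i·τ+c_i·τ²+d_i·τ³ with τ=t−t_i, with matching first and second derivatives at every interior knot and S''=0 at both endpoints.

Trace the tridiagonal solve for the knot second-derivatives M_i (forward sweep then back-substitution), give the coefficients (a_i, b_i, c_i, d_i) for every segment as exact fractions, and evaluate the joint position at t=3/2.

Δ: Δ0=1/3, Δ1=-3/2, Δ2=2/3, Δ3=1, Δ4=-3
row 1: diag=10, rhs=-11; c'=1/5, d'=-11/10
row 2: denom=10−2·1/5=48/5; d'=(13−2·-11/10)/(48/5)=19/12
row 3: denom=10−3·5/16=145/16; d'=(2−3·19/12)/(145/16)=-44/145
row 4: denom=8−2·32/145=1096/145; d'=(-24−2·-44/145)/(1096/145)=-424/137
back: M4=-424/137
back: M3=-44/145−32/145·-424/137=52/137
back: M2=19/12−5/16·52/137=602/411
back: M1=-11/10−1/5·602/411=-1145/822
M: M0=0, M1=-1145/822, M2=602/411, M3=52/137, M4=-424/137, M5=0
seg 0: a=0, c=M0/2=0, d=(M1−M0)/(6·3)=-1145/14796, b=Δ0−h0·(2M0+M1)/6=1693/1644
seg 1: a=1, c=M1/2=-1145/1644, d=(M2−M1)/(6·2)=261/1096, b=Δ1−h1·(2M1+M2)/6=-871/822
seg 2: a=-2, c=M2/2=301/411, d=(M3−M2)/(6·3)=-223/3699, b=Δ2−h2·(2M2+M3)/6=-406/411
seg 3: a=0, c=M3/2=26/137, d=(M4−M3)/(6·2)=-119/411, b=Δ3−h3·(2M3+M4)/6=731/411
seg 4: a=2, c=M4/2=-212/137, d=(M5−M4)/(6·2)=106/411, b=Δ4−h4·(2M4+M5)/6=-385/411
t_q=3/2 → seg 0, τ=3/2; S=0+1693/1644·τ+0·τ²+-1145/14796·τ³=5627/4384

  seg 0: a=0 b=1693/1644 c=0 d=-1145/14796
  seg 1: a=1 b=-871/822 c=-1145/1644 d=261/1096
  seg 2: a=-2 b=-406/411 c=301/411 d=-223/3699
  seg 3: a=0 b=731/411 c=26/137 d=-119/411
  seg 4: a=2 b=-385/411 c=-212/137 d=106/411
S(3/2) = 5627/4384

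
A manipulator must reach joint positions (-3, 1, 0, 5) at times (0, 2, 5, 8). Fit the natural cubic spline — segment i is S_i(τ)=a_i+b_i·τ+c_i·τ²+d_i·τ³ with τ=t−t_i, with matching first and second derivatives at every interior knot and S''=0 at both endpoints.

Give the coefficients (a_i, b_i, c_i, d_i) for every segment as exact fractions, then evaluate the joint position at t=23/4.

Δ: Δ0=2, Δ1=-1/3, Δ2=5/3
row 1: diag=10, rhs=-14; c'=3/10, d'=-7/5
row 2: denom=12−3·3/10=111/10; d'=(12−3·-7/5)/(111/10)=54/37
back: M2=54/37
back: M1=-7/5−3/10·54/37=-68/37
M: M0=0, M1=-68/37, M2=54/37, M3=0
seg 0: a=-3, c=M0/2=0, d=(M1−M0)/(6·2)=-17/111, b=Δ0−h0·(2M0+M1)/6=290/111
seg 1: a=1, c=M1/2=-34/37, d=(M2−M1)/(6·3)=61/333, b=Δ1−h1·(2M1+M2)/6=86/111
seg 2: a=0, c=M2/2=27/37, d=(M3−M2)/(6·3)=-3/37, b=Δ2−h2·(2M2+M3)/6=23/111
t_q=23/4 → seg 2, τ=3/4; S=0+23/111·τ+27/37·τ²+-3/37·τ³=1259/2368

  seg 0: a=-3 b=290/111 c=0 d=-17/111
  seg 1: a=1 b=86/111 c=-34/37 d=61/333
  seg 2: a=0 b=23/111 c=27/37 d=-3/37
S(23/4) = 1259/2368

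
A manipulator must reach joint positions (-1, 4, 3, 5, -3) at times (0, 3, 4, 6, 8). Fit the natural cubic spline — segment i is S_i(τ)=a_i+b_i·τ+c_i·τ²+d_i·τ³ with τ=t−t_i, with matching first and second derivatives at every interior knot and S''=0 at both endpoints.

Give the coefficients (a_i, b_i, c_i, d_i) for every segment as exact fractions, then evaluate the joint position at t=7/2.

Δ: Δ0=5/3, Δ1=-1, Δ2=1, Δ3=-4
row 1: diag=8, rhs=-16; c'=1/8, d'=-2
row 2: denom=6−1·1/8=47/8; d'=(12−1·-2)/(47/8)=112/47
row 3: denom=8−2·16/47=344/47; d'=(-30−2·112/47)/(344/47)=-19/4
back: M3=-19/4
back: M2=112/47−16/47·-19/4=4
back: M1=-2−1/8·4=-5/2
M: M0=0, M1=-5/2, M2=4, M3=-19/4, M4=0
seg 0: a=-1, c=M0/2=0, d=(M1−M0)/(6·3)=-5/36, b=Δ0−h0·(2M0+M1)/6=35/12
seg 1: a=4, c=M1/2=-5/4, d=(M2−M1)/(6·1)=13/12, b=Δ1−h1·(2M1+M2)/6=-5/6
seg 2: a=3, c=M2/2=2, d=(M3−M2)/(6·2)=-35/48, b=Δ2−h2·(2M2+M3)/6=-1/12
seg 3: a=5, c=M3/2=-19/8, d=(M4−M3)/(6·2)=19/48, b=Δ3−h3·(2M3+M4)/6=-5/6
t_q=7/2 → seg 1, τ=1/2; S=4+-5/6·τ+-5/4·τ²+13/12·τ³=109/32

  seg 0: a=-1 b=35/12 c=0 d=-5/36
  seg 1: a=4 b=-5/6 c=-5/4 d=13/12
  seg 2: a=3 b=-1/12 c=2 d=-35/48
  seg 3: a=5 b=-5/6 c=-19/8 d=19/48
S(7/2) = 109/32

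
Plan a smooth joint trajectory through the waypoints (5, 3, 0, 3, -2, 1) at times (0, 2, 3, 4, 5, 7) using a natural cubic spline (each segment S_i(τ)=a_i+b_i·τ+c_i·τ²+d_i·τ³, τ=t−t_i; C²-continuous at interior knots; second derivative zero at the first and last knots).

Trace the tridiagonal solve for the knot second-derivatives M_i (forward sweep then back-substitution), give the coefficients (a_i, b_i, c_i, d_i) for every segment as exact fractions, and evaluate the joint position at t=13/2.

  seg 0: a=5 b=236/493 c=0 d=-729/1972
  seg 1: a=3 b=-1951/493 c=-2187/986 d=3131/986
  seg 2: a=0 b=1117/986 c=3603/493 d=-185/34
  seg 3: a=3 b=-283/493 c=-8889/986 d=4525/986
  seg 4: a=-2 b=-4769/986 c=2343/493 d=-781/986
S(13/2) = -9743/7888

Δ: Δ0=-1, Δ1=-3, Δ2=3, Δ3=-5, Δ4=3/2
row 1: diag=6, rhs=-12; c'=1/6, d'=-2
row 2: denom=4−1·1/6=23/6; d'=(36−1·-2)/(23/6)=228/23
row 3: denom=4−1·6/23=86/23; d'=(-48−1·228/23)/(86/23)=-666/43
row 4: denom=6−1·23/86=493/86; d'=(39−1·-666/43)/(493/86)=4686/493
back: M4=4686/493
back: M3=-666/43−23/86·4686/493=-8889/493
back: M2=228/23−6/23·-8889/493=7206/493
back: M1=-2−1/6·7206/493=-2187/493
M: M0=0, M1=-2187/493, M2=7206/493, M3=-8889/493, M4=4686/493, M5=0
seg 0: a=5, c=M0/2=0, d=(M1−M0)/(6·2)=-729/1972, b=Δ0−h0·(2M0+M1)/6=236/493
seg 1: a=3, c=M1/2=-2187/986, d=(M2−M1)/(6·1)=3131/986, b=Δ1−h1·(2M1+M2)/6=-1951/493
seg 2: a=0, c=M2/2=3603/493, d=(M3−M2)/(6·1)=-185/34, b=Δ2−h2·(2M2+M3)/6=1117/986
seg 3: a=3, c=M3/2=-8889/986, d=(M4−M3)/(6·1)=4525/986, b=Δ3−h3·(2M3+M4)/6=-283/493
seg 4: a=-2, c=M4/2=2343/493, d=(M5−M4)/(6·2)=-781/986, b=Δ4−h4·(2M4+M5)/6=-4769/986
t_q=13/2 → seg 4, τ=3/2; S=-2+-4769/986·τ+2343/493·τ²+-781/986·τ³=-9743/7888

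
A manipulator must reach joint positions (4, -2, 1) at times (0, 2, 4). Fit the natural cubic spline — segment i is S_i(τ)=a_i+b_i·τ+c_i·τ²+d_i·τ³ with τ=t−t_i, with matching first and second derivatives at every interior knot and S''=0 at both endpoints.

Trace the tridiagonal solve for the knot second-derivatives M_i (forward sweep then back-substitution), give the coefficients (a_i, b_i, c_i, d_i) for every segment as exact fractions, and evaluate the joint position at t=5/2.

  seg 0: a=4 b=-33/8 c=0 d=9/32
  seg 1: a=-2 b=-3/4 c=27/16 d=-9/32
S(5/2) = -509/256

Δ: Δ0=-3, Δ1=3/2
row 1: diag=8, rhs=27; c'=1/4, d'=27/8
back: M1=27/8
M: M0=0, M1=27/8, M2=0
seg 0: a=4, c=M0/2=0, d=(M1−M0)/(6·2)=9/32, b=Δ0−h0·(2M0+M1)/6=-33/8
seg 1: a=-2, c=M1/2=27/16, d=(M2−M1)/(6·2)=-9/32, b=Δ1−h1·(2M1+M2)/6=-3/4
t_q=5/2 → seg 1, τ=1/2; S=-2+-3/4·τ+27/16·τ²+-9/32·τ³=-509/256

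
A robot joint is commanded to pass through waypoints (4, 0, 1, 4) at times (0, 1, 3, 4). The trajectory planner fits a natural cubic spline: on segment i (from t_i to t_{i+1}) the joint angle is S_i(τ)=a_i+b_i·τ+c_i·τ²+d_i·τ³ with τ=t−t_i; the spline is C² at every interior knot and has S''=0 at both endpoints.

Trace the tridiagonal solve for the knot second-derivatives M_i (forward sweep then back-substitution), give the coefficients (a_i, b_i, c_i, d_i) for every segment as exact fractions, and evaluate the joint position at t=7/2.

  seg 0: a=4 b=-75/16 c=0 d=11/16
  seg 1: a=0 b=-21/8 c=33/16 d=-1/4
  seg 2: a=1 b=21/8 c=9/16 d=-3/16
S(7/2) = 311/128

Δ: Δ0=-4, Δ1=1/2, Δ2=3
row 1: diag=6, rhs=27; c'=1/3, d'=9/2
row 2: denom=6−2·1/3=16/3; d'=(15−2·9/2)/(16/3)=9/8
back: M2=9/8
back: M1=9/2−1/3·9/8=33/8
M: M0=0, M1=33/8, M2=9/8, M3=0
seg 0: a=4, c=M0/2=0, d=(M1−M0)/(6·1)=11/16, b=Δ0−h0·(2M0+M1)/6=-75/16
seg 1: a=0, c=M1/2=33/16, d=(M2−M1)/(6·2)=-1/4, b=Δ1−h1·(2M1+M2)/6=-21/8
seg 2: a=1, c=M2/2=9/16, d=(M3−M2)/(6·1)=-3/16, b=Δ2−h2·(2M2+M3)/6=21/8
t_q=7/2 → seg 2, τ=1/2; S=1+21/8·τ+9/16·τ²+-3/16·τ³=311/128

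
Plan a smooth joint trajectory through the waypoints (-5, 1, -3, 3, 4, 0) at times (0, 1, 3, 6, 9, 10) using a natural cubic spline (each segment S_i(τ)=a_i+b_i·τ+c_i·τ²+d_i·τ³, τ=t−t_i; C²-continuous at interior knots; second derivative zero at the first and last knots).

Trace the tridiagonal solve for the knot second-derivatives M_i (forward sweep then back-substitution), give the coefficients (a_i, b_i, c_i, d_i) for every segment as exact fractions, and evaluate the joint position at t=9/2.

Δ: Δ0=6, Δ1=-2, Δ2=2, Δ3=1/3, Δ4=-4
row 1: diag=6, rhs=-48; c'=1/3, d'=-8
row 2: denom=10−2·1/3=28/3; d'=(24−2·-8)/(28/3)=30/7
row 3: denom=12−3·9/28=309/28; d'=(-10−3·30/7)/(309/28)=-640/309
row 4: denom=8−3·28/103=740/103; d'=(-26−3·-640/309)/(740/103)=-1019/370
back: M4=-1019/370
back: M3=-640/309−28/103·-1019/370=-734/555
back: M2=30/7−9/28·-734/555=1743/370
back: M1=-8−1/3·1743/370=-3541/370
M: M0=0, M1=-3541/370, M2=1743/370, M3=-734/555, M4=-1019/370, M5=0
seg 0: a=-5, c=M0/2=0, d=(M1−M0)/(6·1)=-3541/2220, b=Δ0−h0·(2M0+M1)/6=16861/2220
seg 1: a=1, c=M1/2=-3541/740, d=(M2−M1)/(6·2)=1321/1110, b=Δ1−h1·(2M1+M2)/6=3119/1110
seg 2: a=-3, c=M2/2=1743/740, d=(M3−M2)/(6·3)=-181/540, b=Δ2−h2·(2M2+M3)/6=-455/222
seg 3: a=3, c=M3/2=-367/555, d=(M4−M3)/(6·3)=-1589/19980, b=Δ3−h3·(2M3+M4)/6=6733/2220
seg 4: a=4, c=M4/2=-1019/740, d=(M5−M4)/(6·1)=1019/2220, b=Δ4−h4·(2M4+M5)/6=-3421/1110
t_q=9/2 → seg 2, τ=3/2; S=-3+-455/222·τ+1743/740·τ²+-181/540·τ³=-11283/5920

  seg 0: a=-5 b=16861/2220 c=0 d=-3541/2220
  seg 1: a=1 b=3119/1110 c=-3541/740 d=1321/1110
  seg 2: a=-3 b=-455/222 c=1743/740 d=-181/540
  seg 3: a=3 b=6733/2220 c=-367/555 d=-1589/19980
  seg 4: a=4 b=-3421/1110 c=-1019/740 d=1019/2220
S(9/2) = -11283/5920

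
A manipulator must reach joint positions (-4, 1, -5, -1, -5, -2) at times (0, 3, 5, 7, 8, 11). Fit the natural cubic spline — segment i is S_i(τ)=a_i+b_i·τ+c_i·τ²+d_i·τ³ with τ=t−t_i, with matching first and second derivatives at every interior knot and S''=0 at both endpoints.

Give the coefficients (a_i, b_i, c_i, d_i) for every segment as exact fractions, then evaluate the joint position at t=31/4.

Δ: Δ0=5/3, Δ1=-3, Δ2=2, Δ3=-4, Δ4=1
row 1: diag=10, rhs=-28; c'=1/5, d'=-14/5
row 2: denom=8−2·1/5=38/5; d'=(30−2·-14/5)/(38/5)=89/19
row 3: denom=6−2·5/19=104/19; d'=(-36−2·89/19)/(104/19)=-431/52
row 4: denom=8−1·19/104=813/104; d'=(30−1·-431/52)/(813/104)=3982/813
back: M4=3982/813
back: M3=-431/52−19/104·3982/813=-7466/813
back: M2=89/19−5/19·-7466/813=5773/813
back: M1=-14/5−1/5·5773/813=-3431/813
M: M0=0, M1=-3431/813, M2=5773/813, M3=-7466/813, M4=3982/813, M5=0
seg 0: a=-4, c=M0/2=0, d=(M1−M0)/(6·3)=-3431/14634, b=Δ0−h0·(2M0+M1)/6=2047/542
seg 1: a=1, c=M1/2=-3431/1626, d=(M2−M1)/(6·2)=767/813, b=Δ1−h1·(2M1+M2)/6=-692/271
seg 2: a=-5, c=M2/2=5773/1626, d=(M3−M2)/(6·2)=-1471/1084, b=Δ2−h2·(2M2+M3)/6=266/813
seg 3: a=-1, c=M3/2=-3733/813, d=(M4−M3)/(6·1)=636/271, b=Δ3−h3·(2M3+M4)/6=-1427/813
seg 4: a=-5, c=M4/2=1991/813, d=(M5−M4)/(6·3)=-1991/7317, b=Δ4−h4·(2M4+M5)/6=-3169/813
t_q=31/4 → seg 3, τ=3/4; S=-1+-1427/813·τ+-3733/813·τ²+636/271·τ³=-8475/2168

  seg 0: a=-4 b=2047/542 c=0 d=-3431/14634
  seg 1: a=1 b=-692/271 c=-3431/1626 d=767/813
  seg 2: a=-5 b=266/813 c=5773/1626 d=-1471/1084
  seg 3: a=-1 b=-1427/813 c=-3733/813 d=636/271
  seg 4: a=-5 b=-3169/813 c=1991/813 d=-1991/7317
S(31/4) = -8475/2168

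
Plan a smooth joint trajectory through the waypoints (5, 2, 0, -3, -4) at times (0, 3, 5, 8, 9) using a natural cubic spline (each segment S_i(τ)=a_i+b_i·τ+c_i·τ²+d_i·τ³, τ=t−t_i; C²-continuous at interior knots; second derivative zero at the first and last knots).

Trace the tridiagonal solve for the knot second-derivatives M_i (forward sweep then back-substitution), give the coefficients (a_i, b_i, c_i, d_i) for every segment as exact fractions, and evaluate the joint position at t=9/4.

  seg 0: a=5 b=-1 c=0 d=0
  seg 1: a=2 b=-1 c=0 d=0
  seg 2: a=0 b=-1 c=0 d=0
  seg 3: a=-3 b=-1 c=0 d=0
S(9/4) = 11/4

Δ: Δ0=-1, Δ1=-1, Δ2=-1, Δ3=-1
row 1: diag=10, rhs=0; c'=1/5, d'=0
row 2: denom=10−2·1/5=48/5; d'=(0−2·0)/(48/5)=0
row 3: denom=8−3·5/16=113/16; d'=(0−3·0)/(113/16)=0
back: M3=0
back: M2=0−5/16·0=0
back: M1=0−1/5·0=0
M: M0=0, M1=0, M2=0, M3=0, M4=0
seg 0: a=5, c=M0/2=0, d=(M1−M0)/(6·3)=0, b=Δ0−h0·(2M0+M1)/6=-1
seg 1: a=2, c=M1/2=0, d=(M2−M1)/(6·2)=0, b=Δ1−h1·(2M1+M2)/6=-1
seg 2: a=0, c=M2/2=0, d=(M3−M2)/(6·3)=0, b=Δ2−h2·(2M2+M3)/6=-1
seg 3: a=-3, c=M3/2=0, d=(M4−M3)/(6·1)=0, b=Δ3−h3·(2M3+M4)/6=-1
t_q=9/4 → seg 0, τ=9/4; S=5+-1·τ+0·τ²+0·τ³=11/4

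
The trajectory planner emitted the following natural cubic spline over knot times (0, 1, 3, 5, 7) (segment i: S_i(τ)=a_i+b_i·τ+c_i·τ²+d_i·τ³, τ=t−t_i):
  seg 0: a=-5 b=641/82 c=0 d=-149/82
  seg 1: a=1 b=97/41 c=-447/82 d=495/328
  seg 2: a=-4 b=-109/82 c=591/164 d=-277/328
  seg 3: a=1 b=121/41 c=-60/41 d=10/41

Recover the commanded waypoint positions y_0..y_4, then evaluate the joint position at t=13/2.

y_0=-5 y_1=1 y_2=-4 y_3=1 y_4=3
S(13/2) = 485/164

y_0 = S_0(0) = a_0 = -5
y_1 = S_1(0) = a_1 = 1
y_2 = S_2(0) = a_2 = -4
y_3 = S_3(0) = a_3 = 1
y_4 = S_3(2) = 3
t_q=13/2 is in segment 3 (τ=3/2); S_3(τ)=485/164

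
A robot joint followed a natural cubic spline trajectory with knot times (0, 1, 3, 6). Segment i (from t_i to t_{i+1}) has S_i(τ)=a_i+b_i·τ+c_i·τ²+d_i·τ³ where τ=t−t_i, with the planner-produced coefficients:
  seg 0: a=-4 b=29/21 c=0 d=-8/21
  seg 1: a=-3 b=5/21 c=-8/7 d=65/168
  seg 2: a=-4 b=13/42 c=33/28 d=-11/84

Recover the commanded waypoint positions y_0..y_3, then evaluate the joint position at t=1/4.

y_0=-4 y_1=-3 y_2=-4 y_3=4
S(1/4) = -205/56

y_0 = S_0(0) = a_0 = -4
y_1 = S_1(0) = a_1 = -3
y_2 = S_2(0) = a_2 = -4
y_3 = S_2(3) = 4
t_q=1/4 is in segment 0 (τ=1/4); S_0(τ)=-205/56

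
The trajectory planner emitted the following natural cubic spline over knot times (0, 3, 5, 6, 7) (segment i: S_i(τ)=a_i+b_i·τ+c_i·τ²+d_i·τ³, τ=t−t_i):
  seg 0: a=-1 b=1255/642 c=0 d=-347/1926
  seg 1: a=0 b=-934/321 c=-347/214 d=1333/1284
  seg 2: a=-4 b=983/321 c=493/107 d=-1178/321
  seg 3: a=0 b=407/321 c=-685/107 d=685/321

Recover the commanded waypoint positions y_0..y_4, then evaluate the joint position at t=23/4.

y_0 = S_0(0) = a_0 = -1
y_1 = S_1(0) = a_1 = 0
y_2 = S_2(0) = a_2 = -4
y_3 = S_3(0) = a_3 = 0
y_4 = S_3(1) = -3
t_q=23/4 is in segment 2 (τ=3/4); S_2(τ)=-2259/3424

y_0=-1 y_1=0 y_2=-4 y_3=0 y_4=-3
S(23/4) = -2259/3424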